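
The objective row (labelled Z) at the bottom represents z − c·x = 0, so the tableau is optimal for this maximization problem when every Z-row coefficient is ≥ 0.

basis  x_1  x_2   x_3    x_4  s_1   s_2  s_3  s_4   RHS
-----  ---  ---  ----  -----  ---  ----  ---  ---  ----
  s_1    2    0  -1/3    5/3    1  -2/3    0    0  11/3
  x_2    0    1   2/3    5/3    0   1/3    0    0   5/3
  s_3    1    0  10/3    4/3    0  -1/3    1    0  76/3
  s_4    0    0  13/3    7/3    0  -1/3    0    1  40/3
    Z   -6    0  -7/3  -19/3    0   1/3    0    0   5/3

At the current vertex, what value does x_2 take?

x_2 is basic (row 2); its value is the RHS of that row, 5/3.

5/3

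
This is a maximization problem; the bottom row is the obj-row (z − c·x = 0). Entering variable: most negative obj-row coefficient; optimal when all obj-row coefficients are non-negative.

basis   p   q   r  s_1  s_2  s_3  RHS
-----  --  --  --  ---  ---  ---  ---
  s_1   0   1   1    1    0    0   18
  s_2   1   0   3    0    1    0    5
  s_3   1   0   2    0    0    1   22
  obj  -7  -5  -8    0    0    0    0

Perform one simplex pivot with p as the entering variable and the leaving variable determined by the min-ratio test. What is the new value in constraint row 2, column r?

Ratio test on column p — row 1: entry 0 ≤ 0; row 2: 5/1 = 5; row 3: 22/1 = 22. Minimum is 5 at row 2 (s_2 leaves); pivot element 1.
Divide row 2 by 1; eliminate column p from the other rows.
In the new row 2, the r entry is the old entry divided by the pivot: 3/1 = 3.

3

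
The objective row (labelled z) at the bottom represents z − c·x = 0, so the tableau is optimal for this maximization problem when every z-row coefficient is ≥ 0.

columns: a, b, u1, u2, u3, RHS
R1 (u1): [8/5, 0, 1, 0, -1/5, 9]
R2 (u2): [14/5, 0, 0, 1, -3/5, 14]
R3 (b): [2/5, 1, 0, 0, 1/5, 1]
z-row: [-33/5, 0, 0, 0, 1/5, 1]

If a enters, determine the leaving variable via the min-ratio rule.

Column a entries and ratios — u1: 9/(8/5) = 45/8; u2: 14/(14/5) = 5; b: 1/(2/5) = 5/2.
Smallest ratio is 5/2 in the row of b, so b leaves.

b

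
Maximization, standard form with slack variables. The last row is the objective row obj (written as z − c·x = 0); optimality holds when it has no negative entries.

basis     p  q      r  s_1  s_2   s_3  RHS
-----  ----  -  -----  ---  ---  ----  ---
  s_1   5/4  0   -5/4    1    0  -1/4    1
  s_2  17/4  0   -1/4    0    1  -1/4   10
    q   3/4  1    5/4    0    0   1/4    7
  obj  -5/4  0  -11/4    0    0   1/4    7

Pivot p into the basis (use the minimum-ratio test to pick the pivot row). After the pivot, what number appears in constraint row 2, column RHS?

Ratio test on column p — row 1: 1/(5/4) = 4/5; row 2: 10/(17/4) = 40/17; row 3: 7/(3/4) = 28/3. Minimum is 4/5 at row 1 (s_1 leaves); pivot element 5/4.
Divide row 1 by 5/4; eliminate column p from the other rows.
Row 2 update in column RHS: 10 − (17/4)·(4/5) = 33/5.

33/5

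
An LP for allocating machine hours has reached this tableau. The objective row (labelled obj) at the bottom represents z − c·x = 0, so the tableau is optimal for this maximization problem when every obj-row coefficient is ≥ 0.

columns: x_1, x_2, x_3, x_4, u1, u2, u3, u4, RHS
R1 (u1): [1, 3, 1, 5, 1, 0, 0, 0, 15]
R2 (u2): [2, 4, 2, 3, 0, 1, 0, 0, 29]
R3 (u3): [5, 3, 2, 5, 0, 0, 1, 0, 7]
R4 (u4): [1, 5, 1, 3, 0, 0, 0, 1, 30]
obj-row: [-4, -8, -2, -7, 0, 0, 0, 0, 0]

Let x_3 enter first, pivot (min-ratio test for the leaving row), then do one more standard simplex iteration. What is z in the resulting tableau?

Ratio test on column x_3 — row 1: 15/1 = 15; row 2: 29/2 = 29/2; row 3: 7/2 = 7/2; row 4: 30/1 = 30. Minimum is 7/2 at row 3 (u3 leaves); pivot element 2.
Pivot on row 3; the obj-row RHS becomes 0 − (-2)·(7/2) = 7.
Next entering variable (most negative obj-row entry -5): x_2.
Ratio test on column x_2 — row 1: (23/2)/(3/2) = 23/3; row 2: 22/1 = 22; row 3: (7/2)/(3/2) = 7/3; row 4: (53/2)/(7/2) = 53/7. Minimum is 7/3 at row 3 (x_3 leaves); pivot element 3/2.
After the second pivot the obj-row RHS is 7 − (-5)·(7/3) = 56/3.

56/3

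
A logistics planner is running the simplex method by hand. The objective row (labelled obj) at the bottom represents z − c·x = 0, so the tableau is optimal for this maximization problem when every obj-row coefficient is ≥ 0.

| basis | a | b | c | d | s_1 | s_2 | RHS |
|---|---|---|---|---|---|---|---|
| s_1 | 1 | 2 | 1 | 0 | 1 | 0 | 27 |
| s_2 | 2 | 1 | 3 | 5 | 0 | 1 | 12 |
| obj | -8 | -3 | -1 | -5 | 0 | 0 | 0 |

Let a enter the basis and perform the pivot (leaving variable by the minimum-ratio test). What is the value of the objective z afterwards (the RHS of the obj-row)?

48

Ratio test on column a — row 1: 27/1 = 27; row 2: 12/2 = 6. Minimum is 6 at row 2 (s_2 leaves); pivot element 2.
Pivot on row 2; the obj-row RHS becomes 0 − (-8)·6 = 48.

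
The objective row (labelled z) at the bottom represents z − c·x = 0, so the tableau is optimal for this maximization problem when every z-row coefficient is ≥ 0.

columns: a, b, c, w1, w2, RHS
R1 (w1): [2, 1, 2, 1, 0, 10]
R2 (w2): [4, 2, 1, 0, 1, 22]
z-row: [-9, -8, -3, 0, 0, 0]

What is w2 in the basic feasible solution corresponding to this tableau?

22

w2 is basic (row 2); its value is the RHS of that row, 22.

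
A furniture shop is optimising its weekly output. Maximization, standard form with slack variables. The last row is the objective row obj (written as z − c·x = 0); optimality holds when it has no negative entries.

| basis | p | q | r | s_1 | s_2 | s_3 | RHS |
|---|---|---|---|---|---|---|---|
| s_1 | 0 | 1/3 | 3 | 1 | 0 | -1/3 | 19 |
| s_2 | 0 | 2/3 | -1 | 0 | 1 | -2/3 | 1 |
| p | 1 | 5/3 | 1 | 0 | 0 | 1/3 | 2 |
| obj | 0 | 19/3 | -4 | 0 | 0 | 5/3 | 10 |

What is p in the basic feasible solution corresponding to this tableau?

p is basic (row 3); its value is the RHS of that row, 2.

2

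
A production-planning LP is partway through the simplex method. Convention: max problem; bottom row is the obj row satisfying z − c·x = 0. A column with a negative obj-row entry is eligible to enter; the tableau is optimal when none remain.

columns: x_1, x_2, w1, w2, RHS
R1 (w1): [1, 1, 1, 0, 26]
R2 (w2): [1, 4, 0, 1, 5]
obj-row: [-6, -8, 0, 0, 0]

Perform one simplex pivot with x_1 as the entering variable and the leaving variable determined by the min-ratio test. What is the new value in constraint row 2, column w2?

1

Ratio test on column x_1 — row 1: 26/1 = 26; row 2: 5/1 = 5. Minimum is 5 at row 2 (w2 leaves); pivot element 1.
Divide row 2 by 1; eliminate column x_1 from the other rows.
In the new row 2, the w2 entry is the old entry divided by the pivot: 1/1 = 1.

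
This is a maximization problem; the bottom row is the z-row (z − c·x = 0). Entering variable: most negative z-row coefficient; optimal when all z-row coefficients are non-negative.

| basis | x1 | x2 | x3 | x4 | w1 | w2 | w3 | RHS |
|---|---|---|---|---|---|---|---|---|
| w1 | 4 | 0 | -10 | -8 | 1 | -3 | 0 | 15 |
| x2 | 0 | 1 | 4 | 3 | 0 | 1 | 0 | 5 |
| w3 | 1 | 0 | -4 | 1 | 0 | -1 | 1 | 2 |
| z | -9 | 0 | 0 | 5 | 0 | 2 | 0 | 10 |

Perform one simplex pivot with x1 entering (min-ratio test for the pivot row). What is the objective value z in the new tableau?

Ratio test on column x1 — row 1: 15/4 = 15/4; row 2: entry 0 ≤ 0; row 3: 2/1 = 2. Minimum is 2 at row 3 (w3 leaves); pivot element 1.
Pivot on row 3; the z-row RHS becomes 10 − (-9)·2 = 28.

28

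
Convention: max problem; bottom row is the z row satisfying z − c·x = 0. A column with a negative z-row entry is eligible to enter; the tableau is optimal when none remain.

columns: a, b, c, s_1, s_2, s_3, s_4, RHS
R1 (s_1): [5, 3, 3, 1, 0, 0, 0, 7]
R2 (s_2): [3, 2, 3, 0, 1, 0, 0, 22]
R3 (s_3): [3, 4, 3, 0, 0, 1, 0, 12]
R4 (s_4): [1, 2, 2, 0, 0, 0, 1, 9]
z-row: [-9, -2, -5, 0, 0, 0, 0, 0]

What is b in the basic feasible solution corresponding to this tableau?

0

b is not in the basis, so in the current basic feasible solution b = 0.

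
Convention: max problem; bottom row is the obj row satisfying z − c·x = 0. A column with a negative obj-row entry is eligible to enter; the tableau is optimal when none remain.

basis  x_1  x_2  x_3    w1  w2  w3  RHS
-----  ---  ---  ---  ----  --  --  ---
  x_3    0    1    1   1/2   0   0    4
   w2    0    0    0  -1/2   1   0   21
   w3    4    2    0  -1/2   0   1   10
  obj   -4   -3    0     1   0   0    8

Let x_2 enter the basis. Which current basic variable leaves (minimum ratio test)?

Column x_2 entries and ratios — x_3: 4/1 = 4; w2: 0 ≤ 0, skip; w3: 10/2 = 5.
Smallest ratio is 4 in the row of x_3, so x_3 leaves.

x_3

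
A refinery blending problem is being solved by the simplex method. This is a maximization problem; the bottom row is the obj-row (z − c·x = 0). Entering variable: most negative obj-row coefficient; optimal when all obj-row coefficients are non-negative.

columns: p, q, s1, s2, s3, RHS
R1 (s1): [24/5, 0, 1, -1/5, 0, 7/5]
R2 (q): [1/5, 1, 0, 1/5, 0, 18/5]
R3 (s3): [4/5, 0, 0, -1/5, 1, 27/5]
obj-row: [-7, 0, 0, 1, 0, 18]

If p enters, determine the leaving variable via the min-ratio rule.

Column p entries and ratios — s1: (7/5)/(24/5) = 7/24; q: (18/5)/(1/5) = 18; s3: (27/5)/(4/5) = 27/4.
Smallest ratio is 7/24 in the row of s1, so s1 leaves.

s1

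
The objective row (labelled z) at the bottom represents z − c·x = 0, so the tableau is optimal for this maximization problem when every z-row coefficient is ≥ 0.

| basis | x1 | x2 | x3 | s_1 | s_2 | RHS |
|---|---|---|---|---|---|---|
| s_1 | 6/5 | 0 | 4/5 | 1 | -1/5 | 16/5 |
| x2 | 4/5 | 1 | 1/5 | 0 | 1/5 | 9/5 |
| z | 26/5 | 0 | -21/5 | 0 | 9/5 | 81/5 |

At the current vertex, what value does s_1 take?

16/5

s_1 is basic (row 1); its value is the RHS of that row, 16/5.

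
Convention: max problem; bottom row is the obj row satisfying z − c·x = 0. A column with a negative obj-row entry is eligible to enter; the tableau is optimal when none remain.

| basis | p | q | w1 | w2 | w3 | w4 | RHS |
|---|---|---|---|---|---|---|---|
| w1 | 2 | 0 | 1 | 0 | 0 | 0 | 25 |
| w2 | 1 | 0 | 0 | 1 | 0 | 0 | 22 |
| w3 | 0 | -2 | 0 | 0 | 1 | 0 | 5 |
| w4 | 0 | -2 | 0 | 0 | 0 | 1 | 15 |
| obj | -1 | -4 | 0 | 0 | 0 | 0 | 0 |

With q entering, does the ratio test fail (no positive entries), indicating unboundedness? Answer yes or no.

yes

Every constraint-row entry in column q is ≤ 0, so increasing q is unbounded.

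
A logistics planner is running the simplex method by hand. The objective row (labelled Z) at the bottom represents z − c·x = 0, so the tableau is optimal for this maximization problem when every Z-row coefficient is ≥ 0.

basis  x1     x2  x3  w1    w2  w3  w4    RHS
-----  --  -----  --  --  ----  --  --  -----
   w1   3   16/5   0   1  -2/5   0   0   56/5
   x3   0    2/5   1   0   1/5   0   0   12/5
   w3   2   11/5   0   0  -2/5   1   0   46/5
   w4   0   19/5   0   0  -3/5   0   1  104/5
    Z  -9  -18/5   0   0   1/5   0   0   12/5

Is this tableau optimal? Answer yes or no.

The Z-row has a negative entry -9 in column x1, so it is not optimal.

no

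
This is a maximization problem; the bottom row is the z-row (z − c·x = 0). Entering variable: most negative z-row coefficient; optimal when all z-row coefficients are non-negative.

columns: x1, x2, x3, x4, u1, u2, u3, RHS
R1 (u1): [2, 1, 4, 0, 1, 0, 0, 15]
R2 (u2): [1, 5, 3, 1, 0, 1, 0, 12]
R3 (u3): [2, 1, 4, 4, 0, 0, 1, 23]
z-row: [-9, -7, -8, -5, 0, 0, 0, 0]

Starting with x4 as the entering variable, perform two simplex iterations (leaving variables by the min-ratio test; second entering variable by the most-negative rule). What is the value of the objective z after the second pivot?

Ratio test on column x4 — row 1: entry 0 ≤ 0; row 2: 12/1 = 12; row 3: 23/4 = 23/4. Minimum is 23/4 at row 3 (u3 leaves); pivot element 4.
Pivot on row 3; the z-row RHS becomes 0 − (-5)·(23/4) = 115/4.
Next entering variable (most negative z-row entry -13/2): x1.
Ratio test on column x1 — row 1: 15/2 = 15/2; row 2: (25/4)/(1/2) = 25/2; row 3: (23/4)/(1/2) = 23/2. Minimum is 15/2 at row 1 (u1 leaves); pivot element 2.
After the second pivot the z-row RHS is 115/4 − (-13/2)·(15/2) = 155/2.

155/2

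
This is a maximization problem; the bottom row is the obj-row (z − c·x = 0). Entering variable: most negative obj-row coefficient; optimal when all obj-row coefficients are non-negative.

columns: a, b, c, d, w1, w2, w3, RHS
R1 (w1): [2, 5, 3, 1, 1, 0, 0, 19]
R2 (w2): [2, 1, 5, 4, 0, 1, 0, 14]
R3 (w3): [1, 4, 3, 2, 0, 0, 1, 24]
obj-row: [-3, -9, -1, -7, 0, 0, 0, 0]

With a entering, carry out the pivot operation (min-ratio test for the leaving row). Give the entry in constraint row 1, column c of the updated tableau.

Ratio test on column a — row 1: 19/2 = 19/2; row 2: 14/2 = 7; row 3: 24/1 = 24. Minimum is 7 at row 2 (w2 leaves); pivot element 2.
Divide row 2 by 2; eliminate column a from the other rows.
Row 1 update in column c: 3 − 2·(5/2) = -2.

-2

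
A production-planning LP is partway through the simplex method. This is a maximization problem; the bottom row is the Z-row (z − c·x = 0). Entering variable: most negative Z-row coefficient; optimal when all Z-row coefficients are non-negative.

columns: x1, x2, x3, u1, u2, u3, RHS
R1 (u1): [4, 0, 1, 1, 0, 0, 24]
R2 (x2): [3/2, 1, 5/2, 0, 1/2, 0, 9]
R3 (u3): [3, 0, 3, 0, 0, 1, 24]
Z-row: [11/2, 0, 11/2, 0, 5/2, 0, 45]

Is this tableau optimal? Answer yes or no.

yes

Every Z-row coefficient is ≥ 0, so the tableau is optimal.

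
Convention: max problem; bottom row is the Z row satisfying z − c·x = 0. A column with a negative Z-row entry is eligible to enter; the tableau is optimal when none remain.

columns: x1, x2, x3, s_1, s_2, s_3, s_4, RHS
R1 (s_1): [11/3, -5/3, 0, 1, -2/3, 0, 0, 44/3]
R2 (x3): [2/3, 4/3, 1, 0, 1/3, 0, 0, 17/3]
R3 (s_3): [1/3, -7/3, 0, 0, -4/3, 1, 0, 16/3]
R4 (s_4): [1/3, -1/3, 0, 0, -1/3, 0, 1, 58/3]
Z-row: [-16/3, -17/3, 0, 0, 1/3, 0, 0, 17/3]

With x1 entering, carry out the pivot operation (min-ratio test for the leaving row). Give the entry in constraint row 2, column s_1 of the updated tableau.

-2/11

Ratio test on column x1 — row 1: (44/3)/(11/3) = 4; row 2: (17/3)/(2/3) = 17/2; row 3: (16/3)/(1/3) = 16; row 4: (58/3)/(1/3) = 58. Minimum is 4 at row 1 (s_1 leaves); pivot element 11/3.
Divide row 1 by 11/3; eliminate column x1 from the other rows.
Row 2 update in column s_1: 0 − (2/3)·(3/11) = -2/11.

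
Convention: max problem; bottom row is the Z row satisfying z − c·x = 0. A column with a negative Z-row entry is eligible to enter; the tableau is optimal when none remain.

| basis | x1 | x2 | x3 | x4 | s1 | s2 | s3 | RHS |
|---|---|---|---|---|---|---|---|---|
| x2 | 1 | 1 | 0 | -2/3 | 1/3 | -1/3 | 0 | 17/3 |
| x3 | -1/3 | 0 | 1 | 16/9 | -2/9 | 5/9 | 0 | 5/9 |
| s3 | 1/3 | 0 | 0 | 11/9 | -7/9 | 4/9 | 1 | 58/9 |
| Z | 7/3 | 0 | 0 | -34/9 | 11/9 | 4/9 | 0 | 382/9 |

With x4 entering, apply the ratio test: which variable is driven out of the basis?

x3

Column x4 entries and ratios — x2: -2/3 ≤ 0, skip; x3: (5/9)/(16/9) = 5/16; s3: (58/9)/(11/9) = 58/11.
Smallest ratio is 5/16 in the row of x3, so x3 leaves.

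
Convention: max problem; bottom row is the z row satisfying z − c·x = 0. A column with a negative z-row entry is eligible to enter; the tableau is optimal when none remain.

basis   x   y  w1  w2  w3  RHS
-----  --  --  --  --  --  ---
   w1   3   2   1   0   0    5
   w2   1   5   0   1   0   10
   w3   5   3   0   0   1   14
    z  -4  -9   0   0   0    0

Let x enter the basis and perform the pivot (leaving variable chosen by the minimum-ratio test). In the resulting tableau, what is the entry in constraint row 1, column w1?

1/3

Ratio test on column x — row 1: 5/3 = 5/3; row 2: 10/1 = 10; row 3: 14/5 = 14/5. Minimum is 5/3 at row 1 (w1 leaves); pivot element 3.
Divide row 1 by 3; eliminate column x from the other rows.
In the new row 1, the w1 entry is the old entry divided by the pivot: 1/3 = 1/3.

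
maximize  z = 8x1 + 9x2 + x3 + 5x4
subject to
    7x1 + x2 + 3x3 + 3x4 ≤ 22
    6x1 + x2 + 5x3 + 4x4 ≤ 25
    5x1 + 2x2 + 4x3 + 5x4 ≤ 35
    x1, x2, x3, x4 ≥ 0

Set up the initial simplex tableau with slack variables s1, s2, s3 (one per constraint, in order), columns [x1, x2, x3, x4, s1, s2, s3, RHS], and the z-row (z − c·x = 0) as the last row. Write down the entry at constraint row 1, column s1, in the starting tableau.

Slack s1 belongs to constraint 1; its column is the unit vector e_1, so the entry in row 1 is 1.

1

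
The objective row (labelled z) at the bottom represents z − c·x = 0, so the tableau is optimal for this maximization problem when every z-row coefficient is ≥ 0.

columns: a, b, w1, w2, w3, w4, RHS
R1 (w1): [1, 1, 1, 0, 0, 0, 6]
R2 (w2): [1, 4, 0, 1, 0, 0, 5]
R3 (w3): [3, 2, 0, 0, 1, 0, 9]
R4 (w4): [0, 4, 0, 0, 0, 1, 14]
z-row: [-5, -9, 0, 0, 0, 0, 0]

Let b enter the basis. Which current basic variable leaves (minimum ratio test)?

Column b entries and ratios — w1: 6/1 = 6; w2: 5/4 = 5/4; w3: 9/2 = 9/2; w4: 14/4 = 7/2.
Smallest ratio is 5/4 in the row of w2, so w2 leaves.

w2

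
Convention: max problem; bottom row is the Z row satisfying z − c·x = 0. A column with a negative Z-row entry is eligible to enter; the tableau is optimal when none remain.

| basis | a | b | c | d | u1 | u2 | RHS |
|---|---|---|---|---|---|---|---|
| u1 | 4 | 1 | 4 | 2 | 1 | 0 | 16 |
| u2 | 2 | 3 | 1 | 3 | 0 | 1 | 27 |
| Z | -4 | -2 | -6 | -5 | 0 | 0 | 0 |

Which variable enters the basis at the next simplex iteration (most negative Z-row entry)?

c

Negative Z-row entries: a: -4, b: -2, c: -6, d: -5.
The most negative is -6 in column c, so c enters.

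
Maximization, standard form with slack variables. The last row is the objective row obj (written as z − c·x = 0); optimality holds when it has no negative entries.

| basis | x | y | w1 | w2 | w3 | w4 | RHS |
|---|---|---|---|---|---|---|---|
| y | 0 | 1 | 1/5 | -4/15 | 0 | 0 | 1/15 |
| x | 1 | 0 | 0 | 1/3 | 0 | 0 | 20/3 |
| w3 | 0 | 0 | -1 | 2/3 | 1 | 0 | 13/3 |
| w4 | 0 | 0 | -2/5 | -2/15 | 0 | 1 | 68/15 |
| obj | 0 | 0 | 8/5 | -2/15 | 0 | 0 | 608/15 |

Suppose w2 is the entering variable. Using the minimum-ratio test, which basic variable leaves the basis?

Column w2 entries and ratios — y: -4/15 ≤ 0, skip; x: (20/3)/(1/3) = 20; w3: (13/3)/(2/3) = 13/2; w4: -2/15 ≤ 0, skip.
Smallest ratio is 13/2 in the row of w3, so w3 leaves.

w3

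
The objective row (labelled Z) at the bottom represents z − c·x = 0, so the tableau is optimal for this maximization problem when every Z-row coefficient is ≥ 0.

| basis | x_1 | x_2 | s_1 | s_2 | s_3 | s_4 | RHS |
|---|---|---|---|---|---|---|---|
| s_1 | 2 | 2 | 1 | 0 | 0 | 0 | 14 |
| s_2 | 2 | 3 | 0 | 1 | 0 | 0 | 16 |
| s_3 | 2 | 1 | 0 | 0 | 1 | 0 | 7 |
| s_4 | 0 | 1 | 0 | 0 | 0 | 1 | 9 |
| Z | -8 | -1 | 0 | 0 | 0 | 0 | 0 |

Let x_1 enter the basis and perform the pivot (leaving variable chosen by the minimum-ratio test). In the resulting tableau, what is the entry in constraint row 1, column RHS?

7

Ratio test on column x_1 — row 1: 14/2 = 7; row 2: 16/2 = 8; row 3: 7/2 = 7/2; row 4: entry 0 ≤ 0. Minimum is 7/2 at row 3 (s_3 leaves); pivot element 2.
Divide row 3 by 2; eliminate column x_1 from the other rows.
Row 1 update in column RHS: 14 − 2·(7/2) = 7.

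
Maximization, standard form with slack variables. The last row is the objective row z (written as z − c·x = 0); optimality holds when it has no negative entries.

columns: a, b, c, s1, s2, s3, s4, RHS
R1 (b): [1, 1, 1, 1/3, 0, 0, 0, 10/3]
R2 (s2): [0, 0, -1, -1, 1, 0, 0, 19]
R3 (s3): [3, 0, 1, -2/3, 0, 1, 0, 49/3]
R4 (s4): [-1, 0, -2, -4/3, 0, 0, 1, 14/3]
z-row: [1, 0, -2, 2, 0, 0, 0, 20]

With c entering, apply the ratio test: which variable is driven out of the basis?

b

Column c entries and ratios — b: (10/3)/1 = 10/3; s2: -1 ≤ 0, skip; s3: (49/3)/1 = 49/3; s4: -2 ≤ 0, skip.
Smallest ratio is 10/3 in the row of b, so b leaves.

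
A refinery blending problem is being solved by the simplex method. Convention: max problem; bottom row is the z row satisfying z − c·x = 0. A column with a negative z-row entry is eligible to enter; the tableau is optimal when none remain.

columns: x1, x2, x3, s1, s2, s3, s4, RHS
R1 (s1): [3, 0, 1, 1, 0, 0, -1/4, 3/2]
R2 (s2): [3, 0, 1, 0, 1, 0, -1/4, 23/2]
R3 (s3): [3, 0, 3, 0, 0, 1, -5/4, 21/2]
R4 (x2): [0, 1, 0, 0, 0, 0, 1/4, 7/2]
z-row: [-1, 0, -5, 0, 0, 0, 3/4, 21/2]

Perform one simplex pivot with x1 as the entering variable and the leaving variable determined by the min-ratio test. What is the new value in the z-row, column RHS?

Ratio test on column x1 — row 1: (3/2)/3 = 1/2; row 2: (23/2)/3 = 23/6; row 3: (21/2)/3 = 7/2; row 4: entry 0 ≤ 0. Minimum is 1/2 at row 1 (s1 leaves); pivot element 3.
Divide row 1 by 3; eliminate column x1 from the other rows.
z-row update in column RHS: 21/2 − (-1)·(1/2) = 11.

11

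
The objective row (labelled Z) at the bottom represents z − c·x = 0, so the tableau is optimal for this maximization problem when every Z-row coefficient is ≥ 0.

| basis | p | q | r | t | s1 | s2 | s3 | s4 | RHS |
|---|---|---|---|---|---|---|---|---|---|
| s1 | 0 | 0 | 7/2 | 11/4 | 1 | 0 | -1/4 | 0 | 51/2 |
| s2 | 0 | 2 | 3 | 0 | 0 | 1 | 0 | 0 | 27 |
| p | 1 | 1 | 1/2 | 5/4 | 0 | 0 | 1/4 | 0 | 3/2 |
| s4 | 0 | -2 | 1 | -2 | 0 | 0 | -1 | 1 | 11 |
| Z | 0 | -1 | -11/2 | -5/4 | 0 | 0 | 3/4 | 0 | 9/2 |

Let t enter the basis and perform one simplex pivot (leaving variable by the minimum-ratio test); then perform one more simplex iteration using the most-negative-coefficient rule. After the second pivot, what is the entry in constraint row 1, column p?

Ratio test on column t — row 1: (51/2)/(11/4) = 102/11; row 2: entry 0 ≤ 0; row 3: (3/2)/(5/4) = 6/5; row 4: entry -2 ≤ 0. Minimum is 6/5 at row 3 (p leaves); pivot element 5/4.
Divide row 3 by 5/4; eliminate column t from the other rows.
Second iteration: most negative Z-row entry is -5 in column r, so r enters.
Ratio test on column r — row 1: (111/5)/(12/5) = 37/4; row 2: 27/3 = 9; row 3: (6/5)/(2/5) = 3; row 4: (67/5)/(9/5) = 67/9. Minimum is 3 at row 3 (t leaves); pivot element 2/5.
Divide row 3 by 2/5; eliminate column r from the other rows.
After both pivots, the entry at constraint row 1, column p is -7.

-7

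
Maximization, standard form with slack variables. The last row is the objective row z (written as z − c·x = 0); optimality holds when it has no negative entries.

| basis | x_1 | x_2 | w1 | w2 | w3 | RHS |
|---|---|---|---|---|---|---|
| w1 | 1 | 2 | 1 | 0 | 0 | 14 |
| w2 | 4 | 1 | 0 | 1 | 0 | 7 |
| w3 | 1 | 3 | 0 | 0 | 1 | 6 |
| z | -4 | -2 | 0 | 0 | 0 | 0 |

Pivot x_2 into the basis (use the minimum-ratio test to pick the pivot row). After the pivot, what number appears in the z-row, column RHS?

Ratio test on column x_2 — row 1: 14/2 = 7; row 2: 7/1 = 7; row 3: 6/3 = 2. Minimum is 2 at row 3 (w3 leaves); pivot element 3.
Divide row 3 by 3; eliminate column x_2 from the other rows.
z-row update in column RHS: 0 − (-2)·2 = 4.

4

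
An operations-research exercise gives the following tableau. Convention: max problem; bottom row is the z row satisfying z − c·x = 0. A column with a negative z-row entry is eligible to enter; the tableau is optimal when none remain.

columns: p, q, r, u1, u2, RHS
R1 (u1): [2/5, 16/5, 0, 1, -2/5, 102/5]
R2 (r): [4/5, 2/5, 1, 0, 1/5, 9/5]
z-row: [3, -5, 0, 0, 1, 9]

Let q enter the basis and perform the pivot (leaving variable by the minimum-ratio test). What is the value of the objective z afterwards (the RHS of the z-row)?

Ratio test on column q — row 1: (102/5)/(16/5) = 51/8; row 2: (9/5)/(2/5) = 9/2. Minimum is 9/2 at row 2 (r leaves); pivot element 2/5.
Pivot on row 2; the z-row RHS becomes 9 − (-5)·(9/2) = 63/2.

63/2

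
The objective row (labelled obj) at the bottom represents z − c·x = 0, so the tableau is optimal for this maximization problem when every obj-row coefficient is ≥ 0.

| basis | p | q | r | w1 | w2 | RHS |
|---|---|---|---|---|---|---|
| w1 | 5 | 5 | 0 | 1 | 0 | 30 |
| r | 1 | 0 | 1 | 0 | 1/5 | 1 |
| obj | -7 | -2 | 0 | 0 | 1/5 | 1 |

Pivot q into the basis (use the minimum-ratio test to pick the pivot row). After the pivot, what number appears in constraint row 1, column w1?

1/5

Ratio test on column q — row 1: 30/5 = 6; row 2: entry 0 ≤ 0. Minimum is 6 at row 1 (w1 leaves); pivot element 5.
Divide row 1 by 5; eliminate column q from the other rows.
In the new row 1, the w1 entry is the old entry divided by the pivot: 1/5 = 1/5.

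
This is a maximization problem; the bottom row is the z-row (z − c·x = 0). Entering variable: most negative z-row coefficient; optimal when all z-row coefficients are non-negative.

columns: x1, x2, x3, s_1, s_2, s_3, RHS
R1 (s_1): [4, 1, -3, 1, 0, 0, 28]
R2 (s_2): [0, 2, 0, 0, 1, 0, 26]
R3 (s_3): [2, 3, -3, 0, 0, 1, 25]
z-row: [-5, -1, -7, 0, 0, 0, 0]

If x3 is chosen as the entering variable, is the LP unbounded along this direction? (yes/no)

yes

Every constraint-row entry in column x3 is ≤ 0, so increasing x3 is unbounded.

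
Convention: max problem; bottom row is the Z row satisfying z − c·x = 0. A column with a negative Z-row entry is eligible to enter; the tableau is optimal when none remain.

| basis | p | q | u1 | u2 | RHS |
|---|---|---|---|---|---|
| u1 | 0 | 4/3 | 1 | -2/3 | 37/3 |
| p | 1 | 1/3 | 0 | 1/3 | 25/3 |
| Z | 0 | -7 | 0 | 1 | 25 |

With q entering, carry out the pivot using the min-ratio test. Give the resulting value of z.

359/4

Ratio test on column q — row 1: (37/3)/(4/3) = 37/4; row 2: (25/3)/(1/3) = 25. Minimum is 37/4 at row 1 (u1 leaves); pivot element 4/3.
Pivot on row 1; the Z-row RHS becomes 25 − (-7)·(37/4) = 359/4.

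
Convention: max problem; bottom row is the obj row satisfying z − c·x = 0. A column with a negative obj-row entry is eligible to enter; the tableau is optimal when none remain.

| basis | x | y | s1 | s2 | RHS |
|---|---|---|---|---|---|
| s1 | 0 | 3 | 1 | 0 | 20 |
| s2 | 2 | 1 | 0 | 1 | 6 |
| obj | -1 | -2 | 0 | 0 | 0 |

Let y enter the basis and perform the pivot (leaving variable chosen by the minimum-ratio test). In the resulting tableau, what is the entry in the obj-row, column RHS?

12

Ratio test on column y — row 1: 20/3 = 20/3; row 2: 6/1 = 6. Minimum is 6 at row 2 (s2 leaves); pivot element 1.
Divide row 2 by 1; eliminate column y from the other rows.
obj-row update in column RHS: 0 − (-2)·6 = 12.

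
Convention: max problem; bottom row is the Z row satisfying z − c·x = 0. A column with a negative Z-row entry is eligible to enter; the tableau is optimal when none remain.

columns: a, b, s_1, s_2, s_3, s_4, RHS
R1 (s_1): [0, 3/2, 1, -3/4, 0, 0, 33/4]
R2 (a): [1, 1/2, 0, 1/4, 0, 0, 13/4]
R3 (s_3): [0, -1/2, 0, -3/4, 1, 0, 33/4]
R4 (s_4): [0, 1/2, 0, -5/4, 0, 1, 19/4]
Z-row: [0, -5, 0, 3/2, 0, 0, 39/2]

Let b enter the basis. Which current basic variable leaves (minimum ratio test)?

s_1

Column b entries and ratios — s_1: (33/4)/(3/2) = 11/2; a: (13/4)/(1/2) = 13/2; s_3: -1/2 ≤ 0, skip; s_4: (19/4)/(1/2) = 19/2.
Smallest ratio is 11/2 in the row of s_1, so s_1 leaves.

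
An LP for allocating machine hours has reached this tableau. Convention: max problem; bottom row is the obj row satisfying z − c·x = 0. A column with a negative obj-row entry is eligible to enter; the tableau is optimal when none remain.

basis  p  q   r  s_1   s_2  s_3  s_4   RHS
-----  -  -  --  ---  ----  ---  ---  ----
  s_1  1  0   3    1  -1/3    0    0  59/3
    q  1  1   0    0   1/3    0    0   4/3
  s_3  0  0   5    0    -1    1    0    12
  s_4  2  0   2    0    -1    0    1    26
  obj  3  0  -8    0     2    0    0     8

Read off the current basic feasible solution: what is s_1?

59/3

s_1 is basic (row 1); its value is the RHS of that row, 59/3.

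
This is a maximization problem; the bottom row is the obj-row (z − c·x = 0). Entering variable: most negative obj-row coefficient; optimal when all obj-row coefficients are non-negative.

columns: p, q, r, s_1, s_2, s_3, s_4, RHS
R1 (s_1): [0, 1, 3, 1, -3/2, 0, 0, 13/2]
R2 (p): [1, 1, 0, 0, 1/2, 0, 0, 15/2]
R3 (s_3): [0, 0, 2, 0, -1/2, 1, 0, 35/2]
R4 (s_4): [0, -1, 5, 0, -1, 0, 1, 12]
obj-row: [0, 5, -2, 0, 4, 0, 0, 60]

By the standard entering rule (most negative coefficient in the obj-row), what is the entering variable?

r

Negative obj-row entries: r: -2.
The most negative is -2 in column r, so r enters.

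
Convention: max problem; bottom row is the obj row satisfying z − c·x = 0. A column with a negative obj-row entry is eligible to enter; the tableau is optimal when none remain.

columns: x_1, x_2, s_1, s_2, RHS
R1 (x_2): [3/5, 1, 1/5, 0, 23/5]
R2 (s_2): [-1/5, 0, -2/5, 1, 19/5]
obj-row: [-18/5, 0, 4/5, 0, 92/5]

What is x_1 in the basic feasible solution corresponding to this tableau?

x_1 is not in the basis, so in the current basic feasible solution x_1 = 0.

0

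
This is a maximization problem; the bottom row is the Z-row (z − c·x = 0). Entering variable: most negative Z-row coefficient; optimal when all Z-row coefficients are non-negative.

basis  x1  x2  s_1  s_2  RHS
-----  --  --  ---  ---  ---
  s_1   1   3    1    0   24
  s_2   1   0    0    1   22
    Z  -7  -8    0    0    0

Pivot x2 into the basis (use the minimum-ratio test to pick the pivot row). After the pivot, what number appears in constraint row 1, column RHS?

8

Ratio test on column x2 — row 1: 24/3 = 8; row 2: entry 0 ≤ 0. Minimum is 8 at row 1 (s_1 leaves); pivot element 3.
Divide row 1 by 3; eliminate column x2 from the other rows.
In the new row 1, the RHS entry is the old entry divided by the pivot: 24/3 = 8.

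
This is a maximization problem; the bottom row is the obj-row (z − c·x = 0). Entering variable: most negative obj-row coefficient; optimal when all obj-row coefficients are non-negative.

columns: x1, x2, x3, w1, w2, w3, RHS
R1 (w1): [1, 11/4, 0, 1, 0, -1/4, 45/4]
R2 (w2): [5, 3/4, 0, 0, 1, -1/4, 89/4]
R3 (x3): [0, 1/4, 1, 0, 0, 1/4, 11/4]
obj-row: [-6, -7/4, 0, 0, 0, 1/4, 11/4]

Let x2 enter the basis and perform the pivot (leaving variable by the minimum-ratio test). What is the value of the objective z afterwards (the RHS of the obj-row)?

Ratio test on column x2 — row 1: (45/4)/(11/4) = 45/11; row 2: (89/4)/(3/4) = 89/3; row 3: (11/4)/(1/4) = 11. Minimum is 45/11 at row 1 (w1 leaves); pivot element 11/4.
Pivot on row 1; the obj-row RHS becomes 11/4 − (-7/4)·(45/11) = 109/11.

109/11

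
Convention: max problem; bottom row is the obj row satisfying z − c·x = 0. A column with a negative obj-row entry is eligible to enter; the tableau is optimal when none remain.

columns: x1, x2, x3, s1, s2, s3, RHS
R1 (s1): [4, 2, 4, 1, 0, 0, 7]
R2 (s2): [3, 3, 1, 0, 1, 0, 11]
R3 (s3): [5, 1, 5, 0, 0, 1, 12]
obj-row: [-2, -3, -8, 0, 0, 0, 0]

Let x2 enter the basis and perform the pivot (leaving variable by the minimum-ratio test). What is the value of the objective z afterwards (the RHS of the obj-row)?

21/2

Ratio test on column x2 — row 1: 7/2 = 7/2; row 2: 11/3 = 11/3; row 3: 12/1 = 12. Minimum is 7/2 at row 1 (s1 leaves); pivot element 2.
Pivot on row 1; the obj-row RHS becomes 0 − (-3)·(7/2) = 21/2.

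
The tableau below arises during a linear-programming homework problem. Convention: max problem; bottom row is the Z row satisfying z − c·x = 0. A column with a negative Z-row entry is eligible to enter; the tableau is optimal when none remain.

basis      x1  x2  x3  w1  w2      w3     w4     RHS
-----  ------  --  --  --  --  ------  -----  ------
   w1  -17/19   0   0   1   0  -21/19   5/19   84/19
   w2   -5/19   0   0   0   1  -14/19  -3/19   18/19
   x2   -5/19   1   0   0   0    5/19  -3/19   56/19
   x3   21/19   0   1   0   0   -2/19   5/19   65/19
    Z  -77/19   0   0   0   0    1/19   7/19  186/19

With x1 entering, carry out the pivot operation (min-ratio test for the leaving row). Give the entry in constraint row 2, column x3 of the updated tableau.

Ratio test on column x1 — row 1: entry -17/19 ≤ 0; row 2: entry -5/19 ≤ 0; row 3: entry -5/19 ≤ 0; row 4: (65/19)/(21/19) = 65/21. Minimum is 65/21 at row 4 (x3 leaves); pivot element 21/19.
Divide row 4 by 21/19; eliminate column x1 from the other rows.
Row 2 update in column x3: 0 − (-5/19)·(19/21) = 5/21.

5/21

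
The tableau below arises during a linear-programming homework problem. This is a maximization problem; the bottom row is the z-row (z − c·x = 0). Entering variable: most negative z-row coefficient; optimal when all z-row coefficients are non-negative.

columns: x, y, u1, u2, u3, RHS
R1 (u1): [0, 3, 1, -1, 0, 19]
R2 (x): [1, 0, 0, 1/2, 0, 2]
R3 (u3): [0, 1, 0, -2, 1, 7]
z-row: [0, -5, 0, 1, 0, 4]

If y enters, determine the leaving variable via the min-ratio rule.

u1

Column y entries and ratios — u1: 19/3 = 19/3; x: 0 ≤ 0, skip; u3: 7/1 = 7.
Smallest ratio is 19/3 in the row of u1, so u1 leaves.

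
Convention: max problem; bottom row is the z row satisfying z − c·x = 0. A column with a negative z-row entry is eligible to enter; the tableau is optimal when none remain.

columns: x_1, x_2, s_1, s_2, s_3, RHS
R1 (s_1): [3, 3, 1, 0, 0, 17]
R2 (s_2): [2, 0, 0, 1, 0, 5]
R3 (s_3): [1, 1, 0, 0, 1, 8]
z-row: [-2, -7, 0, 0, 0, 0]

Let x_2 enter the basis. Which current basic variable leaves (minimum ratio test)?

s_1

Column x_2 entries and ratios — s_1: 17/3 = 17/3; s_2: 0 ≤ 0, skip; s_3: 8/1 = 8.
Smallest ratio is 17/3 in the row of s_1, so s_1 leaves.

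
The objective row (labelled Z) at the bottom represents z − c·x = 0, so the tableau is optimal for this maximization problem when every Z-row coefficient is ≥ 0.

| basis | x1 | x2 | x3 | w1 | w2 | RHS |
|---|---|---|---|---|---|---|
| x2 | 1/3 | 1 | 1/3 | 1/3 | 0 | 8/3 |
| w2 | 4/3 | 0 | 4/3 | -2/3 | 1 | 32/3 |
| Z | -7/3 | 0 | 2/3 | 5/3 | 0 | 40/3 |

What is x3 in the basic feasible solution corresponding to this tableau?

0

x3 is not in the basis, so in the current basic feasible solution x3 = 0.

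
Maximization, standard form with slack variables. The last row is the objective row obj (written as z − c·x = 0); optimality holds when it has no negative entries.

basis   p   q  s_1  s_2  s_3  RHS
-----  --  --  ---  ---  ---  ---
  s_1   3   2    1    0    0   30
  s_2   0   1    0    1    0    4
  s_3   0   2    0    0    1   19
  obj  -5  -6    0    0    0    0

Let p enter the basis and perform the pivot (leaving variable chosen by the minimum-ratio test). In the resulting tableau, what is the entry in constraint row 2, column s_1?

Ratio test on column p — row 1: 30/3 = 10; row 2: entry 0 ≤ 0; row 3: entry 0 ≤ 0. Minimum is 10 at row 1 (s_1 leaves); pivot element 3.
Divide row 1 by 3; eliminate column p from the other rows.
Row 2 update in column s_1: 0 − 0·(1/3) = 0.

0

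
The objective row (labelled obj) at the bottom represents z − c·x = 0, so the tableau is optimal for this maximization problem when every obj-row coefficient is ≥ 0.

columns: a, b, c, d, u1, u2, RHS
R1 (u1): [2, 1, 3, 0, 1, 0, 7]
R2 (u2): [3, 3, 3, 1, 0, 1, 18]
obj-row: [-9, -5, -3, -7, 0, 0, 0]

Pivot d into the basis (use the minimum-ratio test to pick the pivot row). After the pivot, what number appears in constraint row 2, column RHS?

18

Ratio test on column d — row 1: entry 0 ≤ 0; row 2: 18/1 = 18. Minimum is 18 at row 2 (u2 leaves); pivot element 1.
Divide row 2 by 1; eliminate column d from the other rows.
In the new row 2, the RHS entry is the old entry divided by the pivot: 18/1 = 18.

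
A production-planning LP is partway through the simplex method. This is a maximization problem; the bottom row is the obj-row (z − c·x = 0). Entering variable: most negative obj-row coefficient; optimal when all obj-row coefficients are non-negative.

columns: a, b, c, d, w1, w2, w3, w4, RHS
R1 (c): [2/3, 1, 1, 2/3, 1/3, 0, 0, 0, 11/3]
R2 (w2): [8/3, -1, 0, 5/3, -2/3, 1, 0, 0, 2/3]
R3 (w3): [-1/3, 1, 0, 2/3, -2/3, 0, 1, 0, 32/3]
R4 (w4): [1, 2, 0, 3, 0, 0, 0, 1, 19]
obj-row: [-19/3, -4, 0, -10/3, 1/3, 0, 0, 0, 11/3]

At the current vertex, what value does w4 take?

19

w4 is basic (row 4); its value is the RHS of that row, 19.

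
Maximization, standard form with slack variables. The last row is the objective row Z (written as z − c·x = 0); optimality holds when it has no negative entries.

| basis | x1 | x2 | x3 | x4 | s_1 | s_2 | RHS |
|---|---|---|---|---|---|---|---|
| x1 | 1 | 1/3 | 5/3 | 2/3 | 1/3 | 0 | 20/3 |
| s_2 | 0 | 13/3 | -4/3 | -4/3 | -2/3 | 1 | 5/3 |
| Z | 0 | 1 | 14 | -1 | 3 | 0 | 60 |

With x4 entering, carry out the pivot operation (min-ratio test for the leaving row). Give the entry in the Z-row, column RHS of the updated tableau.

Ratio test on column x4 — row 1: (20/3)/(2/3) = 10; row 2: entry -4/3 ≤ 0. Minimum is 10 at row 1 (x1 leaves); pivot element 2/3.
Divide row 1 by 2/3; eliminate column x4 from the other rows.
Z-row update in column RHS: 60 − (-1)·10 = 70.

70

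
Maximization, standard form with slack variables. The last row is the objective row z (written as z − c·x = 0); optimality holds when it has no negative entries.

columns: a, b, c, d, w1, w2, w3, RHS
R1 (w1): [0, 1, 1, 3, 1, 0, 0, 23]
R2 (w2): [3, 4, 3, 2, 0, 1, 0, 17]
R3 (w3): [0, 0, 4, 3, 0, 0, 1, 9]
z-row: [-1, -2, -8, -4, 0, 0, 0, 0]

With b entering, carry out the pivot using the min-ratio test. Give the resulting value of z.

17/2

Ratio test on column b — row 1: 23/1 = 23; row 2: 17/4 = 17/4; row 3: entry 0 ≤ 0. Minimum is 17/4 at row 2 (w2 leaves); pivot element 4.
Pivot on row 2; the z-row RHS becomes 0 − (-2)·(17/4) = 17/2.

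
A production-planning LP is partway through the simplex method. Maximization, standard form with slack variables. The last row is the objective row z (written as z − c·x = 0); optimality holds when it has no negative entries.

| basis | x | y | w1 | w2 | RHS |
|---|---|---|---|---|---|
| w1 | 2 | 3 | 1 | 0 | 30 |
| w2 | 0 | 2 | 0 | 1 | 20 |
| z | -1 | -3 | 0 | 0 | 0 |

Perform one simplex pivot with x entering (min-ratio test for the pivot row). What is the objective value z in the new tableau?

15

Ratio test on column x — row 1: 30/2 = 15; row 2: entry 0 ≤ 0. Minimum is 15 at row 1 (w1 leaves); pivot element 2.
Pivot on row 1; the z-row RHS becomes 0 − (-1)·15 = 15.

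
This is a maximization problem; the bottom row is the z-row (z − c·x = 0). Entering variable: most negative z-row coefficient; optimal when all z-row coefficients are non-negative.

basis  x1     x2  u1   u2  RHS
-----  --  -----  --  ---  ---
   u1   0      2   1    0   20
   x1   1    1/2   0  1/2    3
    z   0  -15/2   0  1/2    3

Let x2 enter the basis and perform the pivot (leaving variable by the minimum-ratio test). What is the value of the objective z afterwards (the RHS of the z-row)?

48

Ratio test on column x2 — row 1: 20/2 = 10; row 2: 3/(1/2) = 6. Minimum is 6 at row 2 (x1 leaves); pivot element 1/2.
Pivot on row 2; the z-row RHS becomes 3 − (-15/2)·6 = 48.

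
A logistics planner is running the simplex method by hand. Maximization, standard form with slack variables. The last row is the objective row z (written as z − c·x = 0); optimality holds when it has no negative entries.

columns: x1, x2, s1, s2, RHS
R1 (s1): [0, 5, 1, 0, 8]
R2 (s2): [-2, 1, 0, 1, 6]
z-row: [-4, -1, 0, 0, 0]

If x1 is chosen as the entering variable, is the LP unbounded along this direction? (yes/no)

yes

Every constraint-row entry in column x1 is ≤ 0, so increasing x1 is unbounded.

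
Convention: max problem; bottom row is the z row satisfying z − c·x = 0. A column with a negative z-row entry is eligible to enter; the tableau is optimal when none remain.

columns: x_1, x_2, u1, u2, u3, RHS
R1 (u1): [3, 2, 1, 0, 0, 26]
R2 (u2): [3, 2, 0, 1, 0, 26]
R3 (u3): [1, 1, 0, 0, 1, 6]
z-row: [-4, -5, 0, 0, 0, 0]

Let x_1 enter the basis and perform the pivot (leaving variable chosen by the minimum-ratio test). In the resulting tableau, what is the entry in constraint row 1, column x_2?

Ratio test on column x_1 — row 1: 26/3 = 26/3; row 2: 26/3 = 26/3; row 3: 6/1 = 6. Minimum is 6 at row 3 (u3 leaves); pivot element 1.
Divide row 3 by 1; eliminate column x_1 from the other rows.
Row 1 update in column x_2: 2 − 3·1 = -1.

-1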